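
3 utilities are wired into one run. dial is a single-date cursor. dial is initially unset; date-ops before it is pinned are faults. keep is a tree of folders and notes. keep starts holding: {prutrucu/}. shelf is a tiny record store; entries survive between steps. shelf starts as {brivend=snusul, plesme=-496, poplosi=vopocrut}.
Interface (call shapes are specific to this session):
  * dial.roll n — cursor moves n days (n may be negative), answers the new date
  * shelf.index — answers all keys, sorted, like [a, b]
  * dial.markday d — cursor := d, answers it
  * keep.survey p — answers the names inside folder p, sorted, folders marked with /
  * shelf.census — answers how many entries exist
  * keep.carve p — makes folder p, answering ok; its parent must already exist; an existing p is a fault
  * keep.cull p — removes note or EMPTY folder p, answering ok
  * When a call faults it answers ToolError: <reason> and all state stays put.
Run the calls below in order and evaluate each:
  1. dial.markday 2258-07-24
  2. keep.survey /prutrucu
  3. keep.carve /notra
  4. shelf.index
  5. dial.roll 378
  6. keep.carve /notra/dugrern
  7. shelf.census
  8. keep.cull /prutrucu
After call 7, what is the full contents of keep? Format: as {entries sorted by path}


;; dial.markday(d→2258-07-24) ~> 2258-07-24
;; keep.survey(p→/prutrucu) ~> []
;; keep.carve(p→/notra) ~> ok
;; shelf.index() ~> [brivend, plesme, poplosi]
;; dial.roll(n→378) ~> 2259-08-06
;; keep.carve(p→/notra/dugrern) ~> ok
;; shelf.census() ~> 3
;; keep.cull(p→/prutrucu) ~> ok

Answer: {notra/, notra/dugrern/, prutrucu/}


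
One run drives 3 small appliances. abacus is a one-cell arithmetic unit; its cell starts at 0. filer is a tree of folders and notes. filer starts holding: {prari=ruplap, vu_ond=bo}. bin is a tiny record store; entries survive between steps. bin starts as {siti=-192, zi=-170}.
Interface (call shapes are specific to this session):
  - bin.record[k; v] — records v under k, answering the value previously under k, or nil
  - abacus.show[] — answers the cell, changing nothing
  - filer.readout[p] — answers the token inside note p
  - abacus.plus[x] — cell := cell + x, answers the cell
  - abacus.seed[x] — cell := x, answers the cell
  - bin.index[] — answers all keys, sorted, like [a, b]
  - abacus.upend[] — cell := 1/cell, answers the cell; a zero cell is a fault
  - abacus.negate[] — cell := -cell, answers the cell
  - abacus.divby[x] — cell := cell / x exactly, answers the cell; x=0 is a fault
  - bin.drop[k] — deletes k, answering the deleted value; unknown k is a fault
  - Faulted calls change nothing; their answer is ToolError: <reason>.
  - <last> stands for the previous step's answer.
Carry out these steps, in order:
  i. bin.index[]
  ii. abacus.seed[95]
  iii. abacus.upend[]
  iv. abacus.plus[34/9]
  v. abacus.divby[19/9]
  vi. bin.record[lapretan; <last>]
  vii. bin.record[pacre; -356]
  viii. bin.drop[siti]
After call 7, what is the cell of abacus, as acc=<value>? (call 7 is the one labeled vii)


-> index()
<- [siti, zi]
-> seed(x='95')
<- 95
-> upend()
<- 1/95
-> plus(x='34/9')
<- 3239/855
-> divby(x='19/9')
<- 3239/1805
-> record(k='lapretan', v='<last>')
<- nil
-> record(k='pacre', v='-356')
<- nil
-> drop(k='siti')
<- -192

Answer: acc=3239/1805


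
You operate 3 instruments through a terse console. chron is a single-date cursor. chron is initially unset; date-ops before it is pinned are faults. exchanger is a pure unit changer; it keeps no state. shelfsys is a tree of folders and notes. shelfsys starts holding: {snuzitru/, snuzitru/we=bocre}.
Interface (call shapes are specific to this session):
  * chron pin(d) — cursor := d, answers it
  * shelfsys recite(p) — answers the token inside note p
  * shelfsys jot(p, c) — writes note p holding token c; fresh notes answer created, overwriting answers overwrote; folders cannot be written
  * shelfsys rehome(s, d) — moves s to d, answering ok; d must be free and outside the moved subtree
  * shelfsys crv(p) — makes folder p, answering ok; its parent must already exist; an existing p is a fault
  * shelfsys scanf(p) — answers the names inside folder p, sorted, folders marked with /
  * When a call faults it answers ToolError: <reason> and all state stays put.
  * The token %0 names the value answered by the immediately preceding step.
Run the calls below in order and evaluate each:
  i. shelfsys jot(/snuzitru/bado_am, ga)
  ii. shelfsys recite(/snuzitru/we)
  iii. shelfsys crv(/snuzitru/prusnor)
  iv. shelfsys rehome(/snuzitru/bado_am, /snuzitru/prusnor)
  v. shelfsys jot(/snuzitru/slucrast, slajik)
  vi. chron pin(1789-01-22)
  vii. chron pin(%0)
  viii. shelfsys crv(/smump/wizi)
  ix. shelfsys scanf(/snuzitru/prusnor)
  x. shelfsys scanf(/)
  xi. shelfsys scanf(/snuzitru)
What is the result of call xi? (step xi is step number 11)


Answer: [bado_am, prusnor/, slucrast, we]

Derivation:
Step: shelfsys jot[p→/snuzitru/bado_am; c→ga]
Result: created
Step: shelfsys recite[p→/snuzitru/we]
Result: bocre
Step: shelfsys crv[p→/snuzitru/prusnor]
Result: ok
Step: shelfsys rehome[s→/snuzitru/bado_am; d→/snuzitru/prusnor]
Result: ToolError: exists
Step: shelfsys jot[p→/snuzitru/slucrast; c→slajik]
Result: created
Step: chron pin[d→1789-01-22]
Result: 1789-01-22
Step: chron pin[d→%0]
Result: 1789-01-22
Step: shelfsys crv[p→/smump/wizi]
Result: ToolError: no parent
Step: shelfsys scanf[p→/snuzitru/prusnor]
Result: []
Step: shelfsys scanf[p→/]
Result: [snuzitru/]
Step: shelfsys scanf[p→/snuzitru]
Result: [bado_am, prusnor/, slucrast, we]


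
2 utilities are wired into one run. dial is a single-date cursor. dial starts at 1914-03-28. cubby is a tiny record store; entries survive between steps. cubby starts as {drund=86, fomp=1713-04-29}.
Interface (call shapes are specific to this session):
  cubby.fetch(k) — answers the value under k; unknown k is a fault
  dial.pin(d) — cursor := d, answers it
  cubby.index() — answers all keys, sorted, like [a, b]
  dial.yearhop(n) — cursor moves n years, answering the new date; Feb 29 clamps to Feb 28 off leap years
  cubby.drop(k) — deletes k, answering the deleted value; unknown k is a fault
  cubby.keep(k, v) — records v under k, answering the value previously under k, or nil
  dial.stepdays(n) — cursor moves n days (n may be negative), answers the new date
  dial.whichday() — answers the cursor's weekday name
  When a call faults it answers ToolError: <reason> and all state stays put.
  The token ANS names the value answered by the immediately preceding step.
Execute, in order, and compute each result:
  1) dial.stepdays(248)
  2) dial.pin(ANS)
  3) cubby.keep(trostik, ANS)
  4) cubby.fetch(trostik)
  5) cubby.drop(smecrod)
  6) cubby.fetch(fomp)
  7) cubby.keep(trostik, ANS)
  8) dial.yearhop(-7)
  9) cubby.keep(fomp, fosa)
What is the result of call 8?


Answer: 1907-12-01

Derivation:
→ dial.stepdays(248)
← 1914-12-01
→ dial.pin(ANS)
← 1914-12-01
→ cubby.keep(trostik, ANS)
← nil
→ cubby.fetch(trostik)
← 1914-12-01
→ cubby.drop(smecrod)
← ToolError: no such key smecrod
→ cubby.fetch(fomp)
← 1713-04-29
→ cubby.keep(trostik, ANS)
← 1914-12-01
→ dial.yearhop(-7)
← 1907-12-01
→ cubby.keep(fomp, fosa)
← 1713-04-29


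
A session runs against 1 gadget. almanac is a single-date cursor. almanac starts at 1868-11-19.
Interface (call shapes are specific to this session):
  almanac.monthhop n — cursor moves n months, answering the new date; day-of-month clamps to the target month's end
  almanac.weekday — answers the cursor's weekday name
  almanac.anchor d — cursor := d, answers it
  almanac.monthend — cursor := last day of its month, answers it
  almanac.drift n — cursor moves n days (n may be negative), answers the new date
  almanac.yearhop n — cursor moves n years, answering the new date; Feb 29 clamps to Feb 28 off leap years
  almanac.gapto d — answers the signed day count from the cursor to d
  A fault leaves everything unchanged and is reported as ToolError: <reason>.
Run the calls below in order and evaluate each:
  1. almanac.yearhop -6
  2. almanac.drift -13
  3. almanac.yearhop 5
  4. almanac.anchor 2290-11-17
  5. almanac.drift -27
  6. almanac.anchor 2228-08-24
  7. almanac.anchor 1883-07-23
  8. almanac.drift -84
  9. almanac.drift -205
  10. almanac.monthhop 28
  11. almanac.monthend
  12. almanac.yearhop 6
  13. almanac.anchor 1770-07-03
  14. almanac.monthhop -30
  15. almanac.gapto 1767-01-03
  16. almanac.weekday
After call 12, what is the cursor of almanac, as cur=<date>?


Answer: cur=1891-02-28

Derivation:
> almanac.yearhop n=-6
  1862-11-19
> almanac.drift n=-13
  1862-11-06
> almanac.yearhop n=5
  1867-11-06
> almanac.anchor d=2290-11-17
  2290-11-17
> almanac.drift n=-27
  2290-10-21
> almanac.anchor d=2228-08-24
  2228-08-24
> almanac.anchor d=1883-07-23
  1883-07-23
> almanac.drift n=-84
  1883-04-30
> almanac.drift n=-205
  1882-10-07
> almanac.monthhop n=28
  1885-02-07
> almanac.monthend
  1885-02-28
> almanac.yearhop n=6
  1891-02-28
> almanac.anchor d=1770-07-03
  1770-07-03
> almanac.monthhop n=-30
  1768-01-03
> almanac.gapto d=1767-01-03
  -365
> almanac.weekday
  Sunday


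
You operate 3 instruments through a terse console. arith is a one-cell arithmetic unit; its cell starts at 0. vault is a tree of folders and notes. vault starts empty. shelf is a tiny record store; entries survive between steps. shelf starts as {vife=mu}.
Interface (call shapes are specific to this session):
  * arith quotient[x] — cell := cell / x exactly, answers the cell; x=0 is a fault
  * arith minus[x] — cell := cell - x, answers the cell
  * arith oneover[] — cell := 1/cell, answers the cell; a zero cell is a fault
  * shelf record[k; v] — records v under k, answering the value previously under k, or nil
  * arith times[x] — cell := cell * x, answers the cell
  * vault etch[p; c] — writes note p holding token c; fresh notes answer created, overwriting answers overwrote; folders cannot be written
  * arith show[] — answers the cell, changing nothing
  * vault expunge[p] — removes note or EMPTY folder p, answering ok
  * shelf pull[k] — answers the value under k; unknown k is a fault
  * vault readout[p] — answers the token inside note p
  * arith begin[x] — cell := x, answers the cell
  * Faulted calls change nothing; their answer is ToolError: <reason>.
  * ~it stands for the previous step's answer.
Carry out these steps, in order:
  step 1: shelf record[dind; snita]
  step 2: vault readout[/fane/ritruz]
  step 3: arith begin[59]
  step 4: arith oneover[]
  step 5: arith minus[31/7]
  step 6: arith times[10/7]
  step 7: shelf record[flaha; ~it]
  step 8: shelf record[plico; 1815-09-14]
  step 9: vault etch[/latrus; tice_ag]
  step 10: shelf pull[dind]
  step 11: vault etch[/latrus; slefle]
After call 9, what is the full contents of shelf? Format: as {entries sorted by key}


Step: shelf record[k: dind; v: snita]
Result: nil
Step: vault readout[p: /fane/ritruz]
Result: ToolError: not found
Step: arith begin[x: 59]
Result: 59
Step: arith oneover[]
Result: 1/59
Step: arith minus[x: 31/7]
Result: -1822/413
Step: arith times[x: 10/7]
Result: -18220/2891
Step: shelf record[k: flaha; v: ~it]
Result: nil
Step: shelf record[k: plico; v: 1815-09-14]
Result: nil
Step: vault etch[p: /latrus; c: tice_ag]
Result: created
Step: shelf pull[k: dind]
Result: snita
Step: vault etch[p: /latrus; c: slefle]
Result: overwrote

Answer: {dind=snita, flaha=-18220/2891, plico=1815-09-14, vife=mu}


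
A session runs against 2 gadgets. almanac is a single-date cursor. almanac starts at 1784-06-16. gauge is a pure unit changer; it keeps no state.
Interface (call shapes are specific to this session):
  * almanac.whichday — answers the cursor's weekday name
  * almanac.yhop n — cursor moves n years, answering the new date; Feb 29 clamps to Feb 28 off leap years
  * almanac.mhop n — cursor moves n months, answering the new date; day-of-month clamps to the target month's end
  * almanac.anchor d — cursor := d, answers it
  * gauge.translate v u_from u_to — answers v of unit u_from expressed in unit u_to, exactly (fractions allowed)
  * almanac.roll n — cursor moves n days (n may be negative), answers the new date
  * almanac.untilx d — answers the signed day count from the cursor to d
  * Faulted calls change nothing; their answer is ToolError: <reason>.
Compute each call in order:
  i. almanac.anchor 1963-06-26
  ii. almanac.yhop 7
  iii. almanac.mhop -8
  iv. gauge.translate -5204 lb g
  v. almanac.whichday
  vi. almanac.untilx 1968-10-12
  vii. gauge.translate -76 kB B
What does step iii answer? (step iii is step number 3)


Step: almanac.anchor[d='1963-06-26']
Result: 1963-06-26
Step: almanac.yhop[n='7']
Result: 1970-06-26
Step: almanac.mhop[n='-8']
Result: 1969-10-26
Step: gauge.translate[v='-5204'; u_from='lb'; u_to='g']
Result: -59012367337/25000
Step: almanac.whichday[]
Result: Sunday
Step: almanac.untilx[d='1968-10-12']
Result: -379
Step: gauge.translate[v='-76'; u_from='kB'; u_to='B']
Result: -76000

Answer: 1969-10-26


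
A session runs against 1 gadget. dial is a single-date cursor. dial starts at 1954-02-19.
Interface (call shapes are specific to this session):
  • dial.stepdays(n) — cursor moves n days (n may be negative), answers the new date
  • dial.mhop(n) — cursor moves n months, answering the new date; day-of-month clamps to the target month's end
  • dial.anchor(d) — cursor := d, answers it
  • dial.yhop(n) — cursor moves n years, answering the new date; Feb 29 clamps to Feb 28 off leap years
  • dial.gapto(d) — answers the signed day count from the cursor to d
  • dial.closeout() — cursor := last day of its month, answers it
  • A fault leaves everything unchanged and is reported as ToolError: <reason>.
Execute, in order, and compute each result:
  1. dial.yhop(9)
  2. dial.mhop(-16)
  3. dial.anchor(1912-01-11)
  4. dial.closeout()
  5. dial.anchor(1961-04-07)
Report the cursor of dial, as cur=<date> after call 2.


Answer: cur=1961-10-19

Derivation:
I call dial.yhop on 9, giving 1963-02-19.
I run dial.mhop on -16, — result: 1961-10-19.
Then dial.anchor on 1912-01-11, giving 1912-01-11.
I invoke dial.closeout(), — result: 1912-01-31.
Next I call dial.anchor on 1961-04-07, → 1961-04-07.


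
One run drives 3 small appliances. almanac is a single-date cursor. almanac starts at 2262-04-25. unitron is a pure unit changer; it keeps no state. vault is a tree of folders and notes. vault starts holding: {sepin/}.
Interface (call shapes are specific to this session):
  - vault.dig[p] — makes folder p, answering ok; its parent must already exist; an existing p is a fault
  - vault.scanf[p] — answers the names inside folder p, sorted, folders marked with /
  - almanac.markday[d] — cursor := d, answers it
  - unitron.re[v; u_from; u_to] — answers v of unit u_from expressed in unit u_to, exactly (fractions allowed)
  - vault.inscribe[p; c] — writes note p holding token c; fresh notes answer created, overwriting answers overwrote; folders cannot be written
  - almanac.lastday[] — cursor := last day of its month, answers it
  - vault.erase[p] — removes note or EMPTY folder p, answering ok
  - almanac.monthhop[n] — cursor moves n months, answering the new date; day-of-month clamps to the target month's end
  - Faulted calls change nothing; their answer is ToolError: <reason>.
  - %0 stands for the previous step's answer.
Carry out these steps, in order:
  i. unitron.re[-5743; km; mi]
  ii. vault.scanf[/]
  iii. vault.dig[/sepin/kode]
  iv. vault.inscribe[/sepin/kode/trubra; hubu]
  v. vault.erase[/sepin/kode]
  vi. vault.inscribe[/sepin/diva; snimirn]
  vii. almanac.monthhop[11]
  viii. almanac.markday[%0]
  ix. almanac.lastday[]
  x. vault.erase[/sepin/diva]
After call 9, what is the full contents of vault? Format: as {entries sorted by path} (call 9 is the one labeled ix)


Answer: {sepin/, sepin/diva=snimirn, sepin/kode/, sepin/kode/trubra=hubu}

Derivation:
>>> re v=-5743 u_from=km u_to=mi
  -89734375/25146
>>> scanf p=/
  [sepin/]
>>> dig p=/sepin/kode
  ok
>>> inscribe p=/sepin/kode/trubra c=hubu
  created
>>> erase p=/sepin/kode
  ToolError: not empty
>>> inscribe p=/sepin/diva c=snimirn
  created
>>> monthhop n=11
  2263-03-25
>>> markday d=%0
  2263-03-25
>>> lastday
  2263-03-31
>>> erase p=/sepin/diva
  ok


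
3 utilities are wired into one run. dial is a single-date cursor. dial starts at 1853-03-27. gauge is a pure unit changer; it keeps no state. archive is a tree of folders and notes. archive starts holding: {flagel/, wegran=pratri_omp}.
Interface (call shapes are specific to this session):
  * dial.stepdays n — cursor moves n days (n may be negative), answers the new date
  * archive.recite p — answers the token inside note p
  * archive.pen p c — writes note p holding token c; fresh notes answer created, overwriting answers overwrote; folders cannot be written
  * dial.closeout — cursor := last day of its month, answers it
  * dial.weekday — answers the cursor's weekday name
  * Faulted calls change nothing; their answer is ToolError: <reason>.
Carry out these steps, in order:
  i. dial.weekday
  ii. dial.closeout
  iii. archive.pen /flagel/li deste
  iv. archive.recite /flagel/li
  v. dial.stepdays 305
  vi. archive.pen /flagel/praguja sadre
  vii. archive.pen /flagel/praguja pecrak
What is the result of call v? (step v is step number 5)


Act: weekday[]
Obs: Sunday
Act: closeout[]
Obs: 1853-03-31
Act: pen[p=/flagel/li; c=deste]
Obs: created
Act: recite[p=/flagel/li]
Obs: deste
Act: stepdays[n=305]
Obs: 1854-01-30
Act: pen[p=/flagel/praguja; c=sadre]
Obs: created
Act: pen[p=/flagel/praguja; c=pecrak]
Obs: overwrote

Answer: 1854-01-30


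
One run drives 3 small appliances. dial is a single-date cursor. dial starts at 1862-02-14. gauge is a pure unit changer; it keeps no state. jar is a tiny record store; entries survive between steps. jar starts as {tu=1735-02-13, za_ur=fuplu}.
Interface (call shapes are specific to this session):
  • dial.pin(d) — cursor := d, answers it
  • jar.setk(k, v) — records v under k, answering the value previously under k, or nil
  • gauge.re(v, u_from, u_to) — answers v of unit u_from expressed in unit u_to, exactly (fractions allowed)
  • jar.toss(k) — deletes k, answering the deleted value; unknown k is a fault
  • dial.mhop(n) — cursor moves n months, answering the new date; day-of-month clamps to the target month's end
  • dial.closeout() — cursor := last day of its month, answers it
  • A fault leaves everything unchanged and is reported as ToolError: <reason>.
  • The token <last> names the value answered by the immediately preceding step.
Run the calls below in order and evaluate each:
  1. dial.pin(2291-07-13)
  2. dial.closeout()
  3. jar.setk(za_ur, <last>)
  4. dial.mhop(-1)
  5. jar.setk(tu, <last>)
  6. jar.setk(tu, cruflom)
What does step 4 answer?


Next I call dial.pin on d: 2291-07-13, which returns 2291-07-13.
Using dial.closeout(), and get 2291-07-31.
I call jar.setk on k: za_ur, v: <last>: fuplu.
I run dial.mhop on n: -1, — result: 2291-06-30.
Now I run jar.setk on k: tu, v: <last>, and see 1735-02-13.
I call jar.setk on k: tu, v: cruflom: 2291-06-30.

Answer: 2291-06-30


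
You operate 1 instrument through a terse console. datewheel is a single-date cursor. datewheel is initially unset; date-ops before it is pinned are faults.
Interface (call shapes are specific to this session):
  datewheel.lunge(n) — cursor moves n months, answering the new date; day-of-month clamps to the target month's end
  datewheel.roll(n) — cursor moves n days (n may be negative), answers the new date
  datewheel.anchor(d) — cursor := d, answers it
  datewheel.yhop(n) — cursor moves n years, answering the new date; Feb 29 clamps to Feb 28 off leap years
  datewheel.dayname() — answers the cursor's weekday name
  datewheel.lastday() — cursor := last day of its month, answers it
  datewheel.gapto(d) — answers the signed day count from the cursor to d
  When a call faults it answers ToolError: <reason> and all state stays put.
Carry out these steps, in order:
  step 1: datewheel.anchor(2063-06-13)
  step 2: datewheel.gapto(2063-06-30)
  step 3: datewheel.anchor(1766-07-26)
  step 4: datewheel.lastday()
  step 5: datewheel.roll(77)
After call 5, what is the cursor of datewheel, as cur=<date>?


Answer: cur=1766-10-16

Derivation:
Step: datewheel.anchor[d: 2063-06-13]
Result: 2063-06-13
Step: datewheel.gapto[d: 2063-06-30]
Result: 17
Step: datewheel.anchor[d: 1766-07-26]
Result: 1766-07-26
Step: datewheel.lastday[]
Result: 1766-07-31
Step: datewheel.roll[n: 77]
Result: 1766-10-16


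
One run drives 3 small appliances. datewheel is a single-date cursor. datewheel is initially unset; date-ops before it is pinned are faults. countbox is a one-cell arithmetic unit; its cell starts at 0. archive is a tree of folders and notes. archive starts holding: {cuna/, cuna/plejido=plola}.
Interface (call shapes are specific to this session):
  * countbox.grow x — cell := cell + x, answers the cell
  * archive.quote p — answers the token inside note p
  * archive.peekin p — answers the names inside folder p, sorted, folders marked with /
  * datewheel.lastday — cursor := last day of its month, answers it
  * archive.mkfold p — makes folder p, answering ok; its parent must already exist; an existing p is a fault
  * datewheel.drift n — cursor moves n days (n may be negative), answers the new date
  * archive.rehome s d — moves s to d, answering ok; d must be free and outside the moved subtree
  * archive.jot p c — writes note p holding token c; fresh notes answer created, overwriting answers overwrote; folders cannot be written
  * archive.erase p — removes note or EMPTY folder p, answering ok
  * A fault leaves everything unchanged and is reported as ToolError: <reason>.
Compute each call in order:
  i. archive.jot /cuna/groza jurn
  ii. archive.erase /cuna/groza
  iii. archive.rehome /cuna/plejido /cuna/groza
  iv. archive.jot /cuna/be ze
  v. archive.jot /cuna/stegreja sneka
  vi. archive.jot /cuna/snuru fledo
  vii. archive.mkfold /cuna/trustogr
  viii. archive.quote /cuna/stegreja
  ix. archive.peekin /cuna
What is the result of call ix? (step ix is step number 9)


Answer: [be, groza, snuru, stegreja, trustogr/]

Derivation:
Step: archive.jot[p='/cuna/groza'; c='jurn']
Result: created
Step: archive.erase[p='/cuna/groza']
Result: ok
Step: archive.rehome[s='/cuna/plejido'; d='/cuna/groza']
Result: ok
Step: archive.jot[p='/cuna/be'; c='ze']
Result: created
Step: archive.jot[p='/cuna/stegreja'; c='sneka']
Result: created
Step: archive.jot[p='/cuna/snuru'; c='fledo']
Result: created
Step: archive.mkfold[p='/cuna/trustogr']
Result: ok
Step: archive.quote[p='/cuna/stegreja']
Result: sneka
Step: archive.peekin[p='/cuna']
Result: [be, groza, snuru, stegreja, trustogr/]


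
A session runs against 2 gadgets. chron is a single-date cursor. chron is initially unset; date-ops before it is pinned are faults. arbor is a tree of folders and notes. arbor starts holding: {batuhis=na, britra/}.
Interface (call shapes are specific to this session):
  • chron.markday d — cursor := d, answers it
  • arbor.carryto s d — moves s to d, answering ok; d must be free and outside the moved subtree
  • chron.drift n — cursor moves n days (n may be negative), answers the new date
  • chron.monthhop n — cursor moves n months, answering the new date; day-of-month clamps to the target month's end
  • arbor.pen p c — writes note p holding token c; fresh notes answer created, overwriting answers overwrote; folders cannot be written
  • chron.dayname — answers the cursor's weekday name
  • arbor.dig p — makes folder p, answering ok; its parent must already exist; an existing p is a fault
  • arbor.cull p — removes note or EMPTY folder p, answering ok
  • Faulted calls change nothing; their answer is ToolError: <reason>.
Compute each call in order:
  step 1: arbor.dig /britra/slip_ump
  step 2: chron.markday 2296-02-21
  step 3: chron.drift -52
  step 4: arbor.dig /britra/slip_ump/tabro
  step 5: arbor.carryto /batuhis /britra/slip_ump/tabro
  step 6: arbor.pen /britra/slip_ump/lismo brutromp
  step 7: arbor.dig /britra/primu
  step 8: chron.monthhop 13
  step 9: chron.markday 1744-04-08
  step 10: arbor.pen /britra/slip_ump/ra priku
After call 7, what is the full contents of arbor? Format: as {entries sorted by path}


;; 1. dig(p='/britra/slip_ump') ~> ok
;; 2. markday(d='2296-02-21') ~> 2296-02-21
;; 3. drift(n='-52') ~> 2295-12-31
;; 4. dig(p='/britra/slip_ump/tabro') ~> ok
;; 5. carryto(s='/batuhis', d='/britra/slip_ump/tabro') ~> ToolError: exists
;; 6. pen(p='/britra/slip_ump/lismo', c='brutromp') ~> created
;; 7. dig(p='/britra/primu') ~> ok
;; 8. monthhop(n='13') ~> 2297-01-31
;; 9. markday(d='1744-04-08') ~> 1744-04-08
;; 10. pen(p='/britra/slip_ump/ra', c='priku') ~> created

Answer: {batuhis=na, britra/, britra/primu/, britra/slip_ump/, britra/slip_ump/lismo=brutromp, britra/slip_ump/tabro/}


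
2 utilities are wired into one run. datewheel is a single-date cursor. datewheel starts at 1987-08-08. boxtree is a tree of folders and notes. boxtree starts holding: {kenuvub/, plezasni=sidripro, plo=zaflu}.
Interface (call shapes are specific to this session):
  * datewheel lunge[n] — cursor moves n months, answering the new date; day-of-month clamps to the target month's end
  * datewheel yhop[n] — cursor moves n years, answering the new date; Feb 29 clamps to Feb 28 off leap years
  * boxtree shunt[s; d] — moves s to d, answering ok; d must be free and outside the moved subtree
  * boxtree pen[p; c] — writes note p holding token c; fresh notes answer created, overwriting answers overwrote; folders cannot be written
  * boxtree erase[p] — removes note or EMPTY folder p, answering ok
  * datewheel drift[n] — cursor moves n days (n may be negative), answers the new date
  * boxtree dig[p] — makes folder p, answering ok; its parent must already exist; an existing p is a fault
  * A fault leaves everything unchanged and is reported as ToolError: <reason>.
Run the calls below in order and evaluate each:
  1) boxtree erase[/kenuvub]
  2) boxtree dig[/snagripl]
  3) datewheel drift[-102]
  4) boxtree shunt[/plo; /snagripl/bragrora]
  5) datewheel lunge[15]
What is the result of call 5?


Answer: 1988-07-28

Derivation:
I run boxtree erase with p=/kenuvub, — result: ok.
Invoking boxtree dig with p=/snagripl, — result: ok.
I invoke datewheel drift with n=-102, which returns 1987-04-28.
Now I run boxtree shunt with s=/plo, d=/snagripl/bragrora, and observe ok.
Now I run datewheel lunge with n=15, and see 1988-07-28.


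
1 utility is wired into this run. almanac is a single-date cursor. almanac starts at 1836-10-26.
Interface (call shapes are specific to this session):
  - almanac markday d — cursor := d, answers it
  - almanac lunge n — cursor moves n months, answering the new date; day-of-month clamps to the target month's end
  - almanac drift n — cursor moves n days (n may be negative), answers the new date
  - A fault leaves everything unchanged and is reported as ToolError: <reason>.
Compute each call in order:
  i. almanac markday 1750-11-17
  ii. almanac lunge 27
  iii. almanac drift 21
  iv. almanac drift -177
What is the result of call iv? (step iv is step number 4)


→ almanac markday(d=1750-11-17)
← 1750-11-17
→ almanac lunge(n=27)
← 1753-02-17
→ almanac drift(n=21)
← 1753-03-10
→ almanac drift(n=-177)
← 1752-09-14

Answer: 1752-09-14


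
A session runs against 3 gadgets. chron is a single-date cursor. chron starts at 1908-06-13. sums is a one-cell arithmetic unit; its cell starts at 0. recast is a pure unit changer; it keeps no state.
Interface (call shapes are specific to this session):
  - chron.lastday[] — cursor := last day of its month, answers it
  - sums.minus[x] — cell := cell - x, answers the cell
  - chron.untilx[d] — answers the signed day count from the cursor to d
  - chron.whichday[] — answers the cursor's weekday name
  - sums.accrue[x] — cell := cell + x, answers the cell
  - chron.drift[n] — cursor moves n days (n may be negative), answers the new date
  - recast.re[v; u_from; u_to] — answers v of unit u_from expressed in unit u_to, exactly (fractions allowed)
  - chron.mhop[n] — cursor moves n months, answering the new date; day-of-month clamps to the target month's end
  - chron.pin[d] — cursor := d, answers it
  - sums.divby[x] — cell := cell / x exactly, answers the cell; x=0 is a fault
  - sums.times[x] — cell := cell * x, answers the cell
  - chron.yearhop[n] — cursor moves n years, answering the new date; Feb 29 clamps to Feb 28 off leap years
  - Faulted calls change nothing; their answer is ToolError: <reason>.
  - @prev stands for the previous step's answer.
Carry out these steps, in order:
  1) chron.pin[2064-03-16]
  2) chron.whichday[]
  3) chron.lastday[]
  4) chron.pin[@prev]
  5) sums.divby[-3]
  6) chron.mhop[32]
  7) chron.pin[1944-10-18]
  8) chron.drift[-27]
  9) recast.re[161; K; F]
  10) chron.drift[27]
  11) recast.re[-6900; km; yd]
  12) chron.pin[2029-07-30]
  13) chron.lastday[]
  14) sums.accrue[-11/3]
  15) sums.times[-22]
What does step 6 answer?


==> chron.pin(d=2064-03-16)
<== 2064-03-16
==> chron.whichday()
<== Sunday
==> chron.lastday()
<== 2064-03-31
==> chron.pin(d=@prev)
<== 2064-03-31
==> sums.divby(x=-3)
<== 0
==> chron.mhop(n=32)
<== 2066-11-30
==> chron.pin(d=1944-10-18)
<== 1944-10-18
==> chron.drift(n=-27)
<== 1944-09-21
==> recast.re(v=161, u_from=K, u_to=F)
<== -16987/100
==> chron.drift(n=27)
<== 1944-10-18
==> recast.re(v=-6900, u_from=km, u_to=yd)
<== -2875000000/381
==> chron.pin(d=2029-07-30)
<== 2029-07-30
==> chron.lastday()
<== 2029-07-31
==> sums.accrue(x=-11/3)
<== -11/3
==> sums.times(x=-22)
<== 242/3

Answer: 2066-11-30


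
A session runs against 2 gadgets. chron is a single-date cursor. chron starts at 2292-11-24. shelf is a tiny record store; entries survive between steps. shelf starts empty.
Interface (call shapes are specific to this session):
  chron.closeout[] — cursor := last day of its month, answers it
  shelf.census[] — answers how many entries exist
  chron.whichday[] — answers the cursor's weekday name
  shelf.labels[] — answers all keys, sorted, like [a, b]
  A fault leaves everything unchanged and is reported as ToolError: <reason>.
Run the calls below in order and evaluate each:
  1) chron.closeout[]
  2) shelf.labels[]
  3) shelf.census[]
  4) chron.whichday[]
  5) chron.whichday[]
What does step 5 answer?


Using closeout(), and get 2292-11-30.
I invoke labels(), and see [].
I use census(): 0.
Then whichday(), yielding Wednesday.
Using whichday: Wednesday.

Answer: Wednesday


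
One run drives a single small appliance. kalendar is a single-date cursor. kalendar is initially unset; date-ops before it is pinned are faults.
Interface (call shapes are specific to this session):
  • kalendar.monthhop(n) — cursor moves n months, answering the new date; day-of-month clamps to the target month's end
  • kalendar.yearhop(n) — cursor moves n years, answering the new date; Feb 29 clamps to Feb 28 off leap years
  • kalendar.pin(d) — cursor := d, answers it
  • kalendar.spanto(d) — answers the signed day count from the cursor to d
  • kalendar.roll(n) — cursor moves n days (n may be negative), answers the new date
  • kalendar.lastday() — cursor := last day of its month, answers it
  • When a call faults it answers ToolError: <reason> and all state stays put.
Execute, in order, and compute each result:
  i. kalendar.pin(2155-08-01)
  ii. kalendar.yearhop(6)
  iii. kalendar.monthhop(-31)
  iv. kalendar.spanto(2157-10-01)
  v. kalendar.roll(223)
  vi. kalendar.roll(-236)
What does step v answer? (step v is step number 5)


Answer: 2159-08-12

Derivation:
! 1. kalendar.pin(d: 2155-08-01) == 2155-08-01
! 2. kalendar.yearhop(n: 6) == 2161-08-01
! 3. kalendar.monthhop(n: -31) == 2159-01-01
! 4. kalendar.spanto(d: 2157-10-01) == -457
! 5. kalendar.roll(n: 223) == 2159-08-12
! 6. kalendar.roll(n: -236) == 2158-12-19


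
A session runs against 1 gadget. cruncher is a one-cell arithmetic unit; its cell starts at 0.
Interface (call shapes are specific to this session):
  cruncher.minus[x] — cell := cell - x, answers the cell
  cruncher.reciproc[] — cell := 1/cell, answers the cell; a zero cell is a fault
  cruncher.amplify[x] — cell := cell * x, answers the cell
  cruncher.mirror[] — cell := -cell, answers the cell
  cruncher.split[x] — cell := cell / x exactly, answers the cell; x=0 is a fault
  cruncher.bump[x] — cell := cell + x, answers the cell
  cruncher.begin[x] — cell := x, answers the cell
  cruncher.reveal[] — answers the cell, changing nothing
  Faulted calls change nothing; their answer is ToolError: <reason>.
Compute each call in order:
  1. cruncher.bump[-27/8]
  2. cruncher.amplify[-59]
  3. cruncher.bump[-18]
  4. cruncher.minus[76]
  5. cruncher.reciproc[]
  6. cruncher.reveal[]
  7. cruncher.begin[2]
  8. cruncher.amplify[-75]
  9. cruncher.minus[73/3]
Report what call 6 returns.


·→ bump(x→-27/8)
·← -27/8
·→ amplify(x→-59)
·← 1593/8
·→ bump(x→-18)
·← 1449/8
·→ minus(x→76)
·← 841/8
·→ reciproc()
·← 8/841
·→ reveal()
·← 8/841
·→ begin(x→2)
·← 2
·→ amplify(x→-75)
·← -150
·→ minus(x→73/3)
·← -523/3

Answer: 8/841


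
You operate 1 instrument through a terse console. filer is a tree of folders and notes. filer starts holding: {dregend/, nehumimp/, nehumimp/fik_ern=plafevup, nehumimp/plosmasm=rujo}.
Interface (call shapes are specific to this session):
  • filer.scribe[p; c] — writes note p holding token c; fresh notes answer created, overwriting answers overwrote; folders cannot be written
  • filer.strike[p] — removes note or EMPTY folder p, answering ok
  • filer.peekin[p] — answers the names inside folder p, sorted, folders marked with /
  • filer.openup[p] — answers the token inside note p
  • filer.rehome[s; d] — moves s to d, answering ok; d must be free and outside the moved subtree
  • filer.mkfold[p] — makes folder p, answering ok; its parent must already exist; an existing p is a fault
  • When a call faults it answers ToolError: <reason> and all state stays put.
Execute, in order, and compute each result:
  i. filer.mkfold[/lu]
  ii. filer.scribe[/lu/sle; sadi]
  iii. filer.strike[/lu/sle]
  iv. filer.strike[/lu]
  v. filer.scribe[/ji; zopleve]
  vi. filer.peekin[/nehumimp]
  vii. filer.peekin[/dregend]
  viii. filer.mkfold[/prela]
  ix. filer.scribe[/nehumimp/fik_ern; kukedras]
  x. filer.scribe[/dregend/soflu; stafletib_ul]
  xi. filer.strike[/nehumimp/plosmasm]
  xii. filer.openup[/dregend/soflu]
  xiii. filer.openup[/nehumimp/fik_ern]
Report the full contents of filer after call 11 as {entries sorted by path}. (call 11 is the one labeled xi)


~$ mkfold /lu
  ok
~$ scribe /lu/sle sadi
  created
~$ strike /lu/sle
  ok
~$ strike /lu
  ok
~$ scribe /ji zopleve
  created
~$ peekin /nehumimp
  [fik_ern, plosmasm]
~$ peekin /dregend
  []
~$ mkfold /prela
  ok
~$ scribe /nehumimp/fik_ern kukedras
  overwrote
~$ scribe /dregend/soflu stafletib_ul
  created
~$ strike /nehumimp/plosmasm
  ok
~$ openup /dregend/soflu
  stafletib_ul
~$ openup /nehumimp/fik_ern
  kukedras

Answer: {dregend/, dregend/soflu=stafletib_ul, ji=zopleve, nehumimp/, nehumimp/fik_ern=kukedras, prela/}


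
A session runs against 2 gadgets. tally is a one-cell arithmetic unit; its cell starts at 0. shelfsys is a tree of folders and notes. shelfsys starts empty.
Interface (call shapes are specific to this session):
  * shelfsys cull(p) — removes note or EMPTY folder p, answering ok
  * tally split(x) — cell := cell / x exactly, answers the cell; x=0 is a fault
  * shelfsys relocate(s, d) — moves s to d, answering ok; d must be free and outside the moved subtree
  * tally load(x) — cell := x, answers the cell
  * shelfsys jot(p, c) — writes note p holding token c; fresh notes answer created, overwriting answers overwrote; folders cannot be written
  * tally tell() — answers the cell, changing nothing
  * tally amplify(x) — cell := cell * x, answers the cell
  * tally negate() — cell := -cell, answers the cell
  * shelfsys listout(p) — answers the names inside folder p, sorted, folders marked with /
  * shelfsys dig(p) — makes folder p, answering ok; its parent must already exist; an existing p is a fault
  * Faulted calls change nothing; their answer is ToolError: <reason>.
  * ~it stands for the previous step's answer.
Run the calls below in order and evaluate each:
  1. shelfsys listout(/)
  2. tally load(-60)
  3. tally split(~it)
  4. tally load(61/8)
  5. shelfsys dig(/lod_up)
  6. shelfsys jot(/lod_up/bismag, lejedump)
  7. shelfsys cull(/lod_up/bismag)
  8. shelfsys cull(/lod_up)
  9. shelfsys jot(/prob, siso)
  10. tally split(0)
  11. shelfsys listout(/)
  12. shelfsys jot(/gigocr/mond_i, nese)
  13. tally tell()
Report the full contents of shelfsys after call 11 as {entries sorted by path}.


·→ shelfsys listout(p='/')
·← []
·→ tally load(x='-60')
·← -60
·→ tally split(x='~it')
·← 1
·→ tally load(x='61/8')
·← 61/8
·→ shelfsys dig(p='/lod_up')
·← ok
·→ shelfsys jot(p='/lod_up/bismag', c='lejedump')
·← created
·→ shelfsys cull(p='/lod_up/bismag')
·← ok
·→ shelfsys cull(p='/lod_up')
·← ok
·→ shelfsys jot(p='/prob', c='siso')
·← created
·→ tally split(x='0')
·← ToolError: division by zero
·→ shelfsys listout(p='/')
·← [prob]
·→ shelfsys jot(p='/gigocr/mond_i', c='nese')
·← ToolError: no parent
·→ tally tell()
·← 61/8

Answer: {prob=siso}


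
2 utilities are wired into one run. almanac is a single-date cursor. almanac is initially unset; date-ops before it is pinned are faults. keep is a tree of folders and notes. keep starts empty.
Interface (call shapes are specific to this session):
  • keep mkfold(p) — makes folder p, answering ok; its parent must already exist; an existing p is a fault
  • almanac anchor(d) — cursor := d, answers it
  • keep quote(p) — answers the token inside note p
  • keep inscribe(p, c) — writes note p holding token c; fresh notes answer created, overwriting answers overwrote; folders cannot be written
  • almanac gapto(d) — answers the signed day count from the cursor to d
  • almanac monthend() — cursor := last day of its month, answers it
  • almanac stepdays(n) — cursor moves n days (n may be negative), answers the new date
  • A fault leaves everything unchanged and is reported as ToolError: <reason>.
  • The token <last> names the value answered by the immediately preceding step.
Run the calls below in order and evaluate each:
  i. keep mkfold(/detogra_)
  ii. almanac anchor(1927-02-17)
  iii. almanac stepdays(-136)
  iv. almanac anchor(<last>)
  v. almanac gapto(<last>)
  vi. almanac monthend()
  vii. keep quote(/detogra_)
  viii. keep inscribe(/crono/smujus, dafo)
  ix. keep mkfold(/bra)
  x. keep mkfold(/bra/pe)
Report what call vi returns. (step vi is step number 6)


Answer: 1926-10-31

Derivation:
Act: keep mkfold[p: /detogra_]
Obs: ok
Act: almanac anchor[d: 1927-02-17]
Obs: 1927-02-17
Act: almanac stepdays[n: -136]
Obs: 1926-10-04
Act: almanac anchor[d: <last>]
Obs: 1926-10-04
Act: almanac gapto[d: <last>]
Obs: 0
Act: almanac monthend[]
Obs: 1926-10-31
Act: keep quote[p: /detogra_]
Obs: ToolError: is a directory
Act: keep inscribe[p: /crono/smujus; c: dafo]
Obs: ToolError: no parent
Act: keep mkfold[p: /bra]
Obs: ok
Act: keep mkfold[p: /bra/pe]
Obs: ok


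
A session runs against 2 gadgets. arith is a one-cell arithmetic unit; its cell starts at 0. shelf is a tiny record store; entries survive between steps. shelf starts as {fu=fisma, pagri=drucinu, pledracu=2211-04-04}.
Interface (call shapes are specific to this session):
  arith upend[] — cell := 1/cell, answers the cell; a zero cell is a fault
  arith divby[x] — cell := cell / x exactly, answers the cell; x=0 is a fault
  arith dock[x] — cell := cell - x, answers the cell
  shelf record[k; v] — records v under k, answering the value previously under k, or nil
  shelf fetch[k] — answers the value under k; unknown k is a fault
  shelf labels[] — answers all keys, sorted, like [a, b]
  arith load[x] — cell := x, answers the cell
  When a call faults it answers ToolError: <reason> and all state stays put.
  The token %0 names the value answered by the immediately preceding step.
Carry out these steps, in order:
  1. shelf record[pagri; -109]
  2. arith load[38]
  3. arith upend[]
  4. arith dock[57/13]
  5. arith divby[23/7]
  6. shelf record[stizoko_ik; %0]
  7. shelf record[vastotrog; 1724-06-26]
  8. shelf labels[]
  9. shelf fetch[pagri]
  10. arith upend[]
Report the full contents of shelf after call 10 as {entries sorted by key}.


Answer: {fu=fisma, pagri=-109, pledracu=2211-04-04, stizoko_ik=-15071/11362, vastotrog=1724-06-26}

Derivation:
I invoke shelf record using k: pagri, v: -109, — result: drucinu.
Now I run arith load using x: 38, and get 38.
Using arith upend(), giving 1/38.
I use arith dock using x: 57/13, — result: -2153/494.
Then arith divby using x: 23/7, and see -15071/11362.
Invoking shelf record using k: stizoko_ik, v: %0, and see nil.
Then shelf record using k: vastotrog, v: 1724-06-26, and see nil.
I call shelf labels(), and get [fu, pagri, pledracu, stizoko_ik, vastotrog].
Calling shelf fetch using k: pagri, — result: -109.
Next I call arith upend, yielding -11362/15071.
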